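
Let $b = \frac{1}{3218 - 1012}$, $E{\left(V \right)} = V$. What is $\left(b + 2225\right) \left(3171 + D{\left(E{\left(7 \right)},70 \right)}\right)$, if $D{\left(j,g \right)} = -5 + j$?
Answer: $\frac{15574197723}{2206} \approx 7.0599 \cdot 10^{6}$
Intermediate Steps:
$b = \frac{1}{2206} \approx 0.00045331$
$\left(b + 2225\right) \left(3171 + D{\left(E{\left(7 \right)},70 \right)}\right) = \left(\frac{1}{2206} + 2225\right) \left(3171 + \left(-5 + 7\right)\right) = \frac{4908351 \left(3171 + 2\right)}{2206} = \frac{4908351}{2206} \cdot 3173 = \frac{15574197723}{2206}$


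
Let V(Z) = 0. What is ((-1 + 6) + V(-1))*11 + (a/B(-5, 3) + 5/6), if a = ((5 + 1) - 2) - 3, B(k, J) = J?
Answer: 337/6 ≈ 56.167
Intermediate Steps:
a = 1 (a = (6 - 2) - 3 = 4 - 3 = 1)
((-1 + 6) + V(-1))*11 + (a/B(-5, 3) + 5/6) = ((-1 + 6) + 0)*11 + (1/3 + 5/6) = (5 + 0)*11 + (1*(1/3) + 5*(1/6)) = 5*11 + (1/3 + 5/6) = 55 + 7/6 = 337/6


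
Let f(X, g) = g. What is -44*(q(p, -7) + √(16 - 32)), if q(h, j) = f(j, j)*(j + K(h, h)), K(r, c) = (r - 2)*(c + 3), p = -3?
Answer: -2156 - 176*I ≈ -2156.0 - 176.0*I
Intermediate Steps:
K(r, c) = (-2 + r)*(3 + c)
q(h, j) = j*(-6 + h + j + h²) (q(h, j) = j*(j + (-6 - 2*h + 3*h + h*h)) = j*(j + (-6 - 2*h + 3*h + h²)) = j*(j + (-6 + h + h²)) = j*(-6 + h + j + h²))
-44*(q(p, -7) + √(16 - 32)) = -44*(-7*(-6 - 3 - 7 + (-3)²) + √(16 - 32)) = -44*(-7*(-6 - 3 - 7 + 9) + √(-16)) = -44*(-7*(-7) + 4*I) = -44*(49 + 4*I) = -2156 - 176*I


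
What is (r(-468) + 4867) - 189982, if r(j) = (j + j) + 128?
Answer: -185923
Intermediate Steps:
r(j) = 128 + 2*j (r(j) = 2*j + 128 = 128 + 2*j)
(r(-468) + 4867) - 189982 = ((128 + 2*(-468)) + 4867) - 189982 = ((128 - 936) + 4867) - 189982 = (-808 + 4867) - 189982 = 4059 - 189982 = -185923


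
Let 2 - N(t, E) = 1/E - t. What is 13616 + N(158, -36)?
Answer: 495937/36 ≈ 13776.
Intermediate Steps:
N(t, E) = 2 + t - 1/E (N(t, E) = 2 - (1/E - t) = 2 + (t - 1/E) = 2 + t - 1/E)
13616 + N(158, -36) = 13616 + (2 + 158 - 1/(-36)) = 13616 + (2 + 158 - 1*(-1/36)) = 13616 + (2 + 158 + 1/36) = 13616 + 5761/36 = 495937/36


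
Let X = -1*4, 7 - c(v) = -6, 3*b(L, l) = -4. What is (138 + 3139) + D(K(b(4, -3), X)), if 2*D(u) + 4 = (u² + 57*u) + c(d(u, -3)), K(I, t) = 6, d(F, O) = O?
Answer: 6941/2 ≈ 3470.5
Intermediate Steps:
b(L, l) = -4/3 (b(L, l) = (⅓)*(-4) = -4/3)
c(v) = 13 (c(v) = 7 - 1*(-6) = 7 + 6 = 13)
X = -4
D(u) = 9/2 + u²/2 + 57*u/2 (D(u) = -2 + ((u² + 57*u) + 13)/2 = -2 + (13 + u² + 57*u)/2 = -2 + (13/2 + u²/2 + 57*u/2) = 9/2 + u²/2 + 57*u/2)
(138 + 3139) + D(K(b(4, -3), X)) = (138 + 3139) + (9/2 + (½)*6² + (57/2)*6) = 3277 + (9/2 + (½)*36 + 171) = 3277 + (9/2 + 18 + 171) = 3277 + 387/2 = 6941/2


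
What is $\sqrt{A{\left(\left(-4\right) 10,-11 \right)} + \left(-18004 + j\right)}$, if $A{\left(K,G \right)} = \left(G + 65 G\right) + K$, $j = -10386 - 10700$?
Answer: $4 i \sqrt{2491} \approx 199.64 i$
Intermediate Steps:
$j = -21086$ ($j = -10386 - 10700 = -21086$)
$A{\left(K,G \right)} = K + 66 G$ ($A{\left(K,G \right)} = 66 G + K = K + 66 G$)
$\sqrt{A{\left(\left(-4\right) 10,-11 \right)} + \left(-18004 + j\right)} = \sqrt{\left(\left(-4\right) 10 + 66 \left(-11\right)\right) - 39090} = \sqrt{\left(-40 - 726\right) - 39090} = \sqrt{-766 - 39090} = \sqrt{-39856} = 4 i \sqrt{2491}$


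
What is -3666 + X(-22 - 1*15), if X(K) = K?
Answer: -3703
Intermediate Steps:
-3666 + X(-22 - 1*15) = -3666 + (-22 - 1*15) = -3666 + (-22 - 15) = -3666 - 37 = -3703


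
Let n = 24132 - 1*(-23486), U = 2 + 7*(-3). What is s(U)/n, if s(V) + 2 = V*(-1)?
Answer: 17/47618 ≈ 0.00035701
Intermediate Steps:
U = -19 (U = 2 - 21 = -19)
n = 47618 (n = 24132 + 23486 = 47618)
s(V) = -2 - V (s(V) = -2 + V*(-1) = -2 - V)
s(U)/n = (-2 - 1*(-19))/47618 = (-2 + 19)*(1/47618) = 17*(1/47618) = 17/47618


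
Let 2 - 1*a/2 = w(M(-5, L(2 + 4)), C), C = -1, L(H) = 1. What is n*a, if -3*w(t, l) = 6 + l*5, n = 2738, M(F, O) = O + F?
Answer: 38332/3 ≈ 12777.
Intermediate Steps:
M(F, O) = F + O
w(t, l) = -2 - 5*l/3 (w(t, l) = -(6 + l*5)/3 = -(6 + 5*l)/3 = -2 - 5*l/3)
a = 14/3 (a = 4 - 2*(-2 - 5/3*(-1)) = 4 - 2*(-2 + 5/3) = 4 - 2*(-1/3) = 4 + 2/3 = 14/3 ≈ 4.6667)
n*a = 2738*(14/3) = 38332/3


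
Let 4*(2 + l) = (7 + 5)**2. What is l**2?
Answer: 1156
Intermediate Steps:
l = 34 (l = -2 + (7 + 5)**2/4 = -2 + (1/4)*12**2 = -2 + (1/4)*144 = -2 + 36 = 34)
l**2 = 34**2 = 1156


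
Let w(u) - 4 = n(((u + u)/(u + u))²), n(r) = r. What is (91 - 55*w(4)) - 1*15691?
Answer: -15875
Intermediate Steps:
w(u) = 5 (w(u) = 4 + ((u + u)/(u + u))² = 4 + ((2*u)/((2*u)))² = 4 + ((2*u)*(1/(2*u)))² = 4 + 1² = 4 + 1 = 5)
(91 - 55*w(4)) - 1*15691 = (91 - 55*5) - 1*15691 = (91 - 275) - 15691 = -184 - 15691 = -15875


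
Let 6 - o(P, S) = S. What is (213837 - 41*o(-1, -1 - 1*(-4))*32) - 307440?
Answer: -97539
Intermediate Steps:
o(P, S) = 6 - S
(213837 - 41*o(-1, -1 - 1*(-4))*32) - 307440 = (213837 - 41*(6 - (-1 - 1*(-4)))*32) - 307440 = (213837 - 41*(6 - (-1 + 4))*32) - 307440 = (213837 - 41*(6 - 1*3)*32) - 307440 = (213837 - 41*(6 - 3)*32) - 307440 = (213837 - 41*3*32) - 307440 = (213837 - 123*32) - 307440 = (213837 - 3936) - 307440 = 209901 - 307440 = -97539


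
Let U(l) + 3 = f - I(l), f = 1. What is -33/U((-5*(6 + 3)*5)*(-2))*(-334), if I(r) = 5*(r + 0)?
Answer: -5511/1126 ≈ -4.8943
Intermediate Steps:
I(r) = 5*r
U(l) = -2 - 5*l (U(l) = -3 + (1 - 5*l) = -2 - 5*l)
-33/U((-5*(6 + 3)*5)*(-2))*(-334) = -33/(-2 - 5*-5*(6 + 3)*5*(-2))*(-334) = -33/(-2 - 5*-5*9*5*(-2))*(-334) = -33/(-2 - 5*(-45*5)*(-2))*(-334) = -33/(-2 - (-1125)*(-2))*(-334) = -33/(-2 - 5*450)*(-334) = -33/(-2 - 2250)*(-334) = -33/(-2252)*(-334) = -33*(-1/2252)*(-334) = (33/2252)*(-334) = -5511/1126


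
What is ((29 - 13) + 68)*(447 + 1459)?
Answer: 160104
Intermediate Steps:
((29 - 13) + 68)*(447 + 1459) = (16 + 68)*1906 = 84*1906 = 160104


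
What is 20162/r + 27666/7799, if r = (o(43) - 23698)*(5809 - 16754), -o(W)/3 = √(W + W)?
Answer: 7729862451211492/2178987792386075 - 30243*√86/3073325518175 ≈ 3.5475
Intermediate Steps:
o(W) = -3*√2*√W (o(W) = -3*√(W + W) = -3*√2*√W)
r = 259374610 + 32835*√86 (r = (-3*√2*√43 - 23698)*(5809 - 16754) = (-3*√86 - 23698)*(-10945) = (-23698 - 3*√86)*(-10945) = 259374610 + 32835*√86 ≈ 2.5968e+8)
20162/r + 27666/7799 = 20162/(259374610 + 32835*√86) + 27666/7799 = 27666/7799 + 20162/(259374610 + 32835*√86)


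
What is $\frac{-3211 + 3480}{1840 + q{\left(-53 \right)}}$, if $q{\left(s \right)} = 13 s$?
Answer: $\frac{269}{1151} \approx 0.23371$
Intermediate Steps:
$\frac{-3211 + 3480}{1840 + q{\left(-53 \right)}} = \frac{-3211 + 3480}{1840 + 13 \left(-53\right)} = \frac{269}{1840 - 689} = \frac{269}{1151}$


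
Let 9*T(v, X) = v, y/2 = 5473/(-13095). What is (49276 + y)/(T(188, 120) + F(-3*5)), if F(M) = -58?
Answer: -1931911/1455 ≈ -1327.8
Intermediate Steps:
y = -10946/13095 (y = 2*(5473/(-13095)) = 2*(5473*(-1/13095)) = 2*(-5473/13095) = -10946/13095 ≈ -0.83589)
T(v, X) = v/9
(49276 + y)/(T(188, 120) + F(-3*5)) = (49276 - 10946/13095)/((⅑)*188 - 58) = 645258274/(13095*(188/9 - 58)) = 645258274/(13095*(-334/9)) = (645258274/13095)*(-9/334) = -1931911/1455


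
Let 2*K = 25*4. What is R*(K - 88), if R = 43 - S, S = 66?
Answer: 874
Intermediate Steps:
R = -23 (R = 43 - 1*66 = 43 - 66 = -23)
K = 50 (K = (25*4)/2 = (½)*100 = 50)
R*(K - 88) = -23*(50 - 88) = -23*(-38) = 874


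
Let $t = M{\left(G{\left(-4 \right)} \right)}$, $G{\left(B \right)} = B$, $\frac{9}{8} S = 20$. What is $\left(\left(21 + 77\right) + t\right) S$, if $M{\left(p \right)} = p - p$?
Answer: $\frac{15680}{9} \approx 1742.2$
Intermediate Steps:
$S = \frac{160}{9}$ ($S = \frac{8}{9} \cdot 20 = \frac{160}{9} \approx 17.778$)
$M{\left(p \right)} = 0$
$t = 0$
$\left(\left(21 + 77\right) + t\right) S = \left(\left(21 + 77\right) + 0\right) \frac{160}{9} = \left(98 + 0\right) \frac{160}{9} = 98 \cdot \frac{160}{9} = \frac{15680}{9}$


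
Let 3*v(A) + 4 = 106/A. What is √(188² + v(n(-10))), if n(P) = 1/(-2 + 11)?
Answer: √320946/3 ≈ 188.84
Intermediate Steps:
n(P) = ⅑ (n(P) = 1/9 = ⅑)
v(A) = -4/3 + 106/(3*A) (v(A) = -4/3 + (106/A)/3 = -4/3 + 106/(3*A))
√(188² + v(n(-10))) = √(188² + 2*(53 - 2*⅑)/(3*(⅑))) = √(35344 + (⅔)*9*(53 - 2/9)) = √(35344 + (⅔)*9*(475/9)) = √(35344 + 950/3) = √(106982/3) = √320946/3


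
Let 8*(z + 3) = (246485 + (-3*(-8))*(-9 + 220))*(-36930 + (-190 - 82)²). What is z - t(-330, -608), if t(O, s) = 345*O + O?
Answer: 4660905031/4 ≈ 1.1652e+9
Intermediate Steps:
t(O, s) = 346*O
z = 4660448311/4 (z = -3 + ((246485 + (-3*(-8))*(-9 + 220))*(-36930 + (-190 - 82)²))/8 = -3 + ((246485 + 24*211)*(-36930 + (-272)²))/8 = -3 + ((246485 + 5064)*(-36930 + 73984))/8 = -3 + (251549*37054)/8 = -3 + (⅛)*9320896646 = -3 + 4660448323/4 = 4660448311/4 ≈ 1.1651e+9)
z - t(-330, -608) = 4660448311/4 - 346*(-330) = 4660448311/4 - 1*(-114180) = 4660448311/4 + 114180 = 4660905031/4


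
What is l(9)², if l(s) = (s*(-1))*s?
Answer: 6561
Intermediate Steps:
l(s) = -s² (l(s) = (-s)*s = -s²)
l(9)² = (-1*9²)² = (-1*81)² = (-81)² = 6561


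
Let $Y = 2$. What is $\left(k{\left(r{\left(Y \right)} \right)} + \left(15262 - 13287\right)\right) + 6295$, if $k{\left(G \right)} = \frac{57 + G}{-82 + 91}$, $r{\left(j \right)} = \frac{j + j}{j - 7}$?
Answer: $\frac{372431}{45} \approx 8276.3$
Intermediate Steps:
$r{\left(j \right)} = \frac{2 j}{-7 + j}$
$k{\left(G \right)} = \frac{19}{3} + \frac{G}{9}$ ($k{\left(G \right)} = \frac{57 + G}{9} = \left(57 + G\right) \frac{1}{9} = \frac{19}{3} + \frac{G}{9}$)
$\left(k{\left(r{\left(Y \right)} \right)} + \left(15262 - 13287\right)\right) + 6295 = \left(\left(\frac{19}{3} + \frac{2 \cdot 2 \frac{1}{-7 + 2}}{9}\right) + \left(15262 - 13287\right)\right) + 6295 = \left(\left(\frac{19}{3} + \frac{2 \cdot 2 \frac{1}{-5}}{9}\right) + \left(15262 - 13287\right)\right) + 6295 = \left(\left(\frac{19}{3} + \frac{2 \cdot 2 \left(- \frac{1}{5}\right)}{9}\right) + 1975\right) + 6295 = \left(\left(\frac{19}{3} + \frac{1}{9} \left(- \frac{4}{5}\right)\right) + 1975\right) + 6295 = \left(\left(\frac{19}{3} - \frac{4}{45}\right) + 1975\right) + 6295 = \left(\frac{281}{45} + 1975\right) + 6295 = \frac{89156}{45} + 6295 = \frac{372431}{45}$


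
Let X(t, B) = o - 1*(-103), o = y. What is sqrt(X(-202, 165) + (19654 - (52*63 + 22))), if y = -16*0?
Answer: sqrt(16459) ≈ 128.29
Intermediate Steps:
y = 0
o = 0
X(t, B) = 103 (X(t, B) = 0 - 1*(-103) = 0 + 103 = 103)
sqrt(X(-202, 165) + (19654 - (52*63 + 22))) = sqrt(103 + (19654 - (52*63 + 22))) = sqrt(103 + (19654 - (3276 + 22))) = sqrt(103 + (19654 - 1*3298)) = sqrt(103 + (19654 - 3298)) = sqrt(103 + 16356) = sqrt(16459)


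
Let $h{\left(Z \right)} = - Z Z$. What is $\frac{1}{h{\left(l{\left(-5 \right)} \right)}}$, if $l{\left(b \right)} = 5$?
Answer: $- \frac{1}{25} \approx -0.04$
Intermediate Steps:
$h{\left(Z \right)} = - Z^{2}$
$\frac{1}{h{\left(l{\left(-5 \right)} \right)}} = \frac{1}{\left(-1\right) 5^{2}} = \frac{1}{\left(-1\right) 25} = \frac{1}{-25} = - \frac{1}{25}$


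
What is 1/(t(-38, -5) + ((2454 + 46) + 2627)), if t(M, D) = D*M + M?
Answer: 1/5279 ≈ 0.00018943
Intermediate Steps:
t(M, D) = M + D*M
1/(t(-38, -5) + ((2454 + 46) + 2627)) = 1/(-38*(1 - 5) + ((2454 + 46) + 2627)) = 1/(-38*(-4) + (2500 + 2627)) = 1/(152 + 5127) = 1/5279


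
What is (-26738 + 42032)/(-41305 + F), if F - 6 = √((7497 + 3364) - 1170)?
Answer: -105271151/284266285 - 2549*√9691/284266285 ≈ -0.37121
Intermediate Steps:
F = 6 + √9691 (F = 6 + √((7497 + 3364) - 1170) = 6 + √(10861 - 1170) = 6 + √9691 ≈ 104.44)
(-26738 + 42032)/(-41305 + F) = (-26738 + 42032)/(-41305 + (6 + √9691)) = 15294/(-41299 + √9691)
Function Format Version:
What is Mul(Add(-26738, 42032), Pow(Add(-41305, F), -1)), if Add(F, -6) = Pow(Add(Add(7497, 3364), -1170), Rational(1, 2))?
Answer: Add(Rational(-105271151, 284266285), Mul(Rational(-2549, 284266285), Pow(9691, Rational(1, 2)))) ≈ -0.37121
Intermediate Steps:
F = Add(6, Pow(9691, Rational(1, 2))) (F = Add(6, Pow(Add(Add(7497, 3364), -1170), Rational(1, 2))) = Add(6, Pow(Add(10861, -1170), Rational(1, 2))) = Add(6, Pow(9691, Rational(1, 2))) ≈ 104.44)
Mul(Add(-26738, 42032), Pow(Add(-41305, F), -1)) = Mul(Add(-26738, 42032), Pow(Add(-41305, Add(6, Pow(9691, Rational(1, 2)))), -1)) = Mul(15294, Pow(Add(-41299, Pow(9691, Rational(1, 2))), -1))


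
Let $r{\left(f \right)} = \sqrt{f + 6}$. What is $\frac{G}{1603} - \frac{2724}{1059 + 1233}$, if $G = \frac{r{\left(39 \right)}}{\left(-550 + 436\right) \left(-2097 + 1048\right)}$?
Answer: $- \frac{227}{191} + \frac{\sqrt{5}}{63898786} \approx -1.1885$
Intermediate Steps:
$r{\left(f \right)} = \sqrt{6 + f}$
$G = \frac{\sqrt{5}}{39862}$ ($G = \frac{\sqrt{6 + 39}}{\left(-550 + 436\right) \left(-2097 + 1048\right)} = \frac{\sqrt{45}}{\left(-114\right) \left(-1049\right)} = \frac{3 \sqrt{5}}{119586} = 3 \sqrt{5} \cdot \frac{1}{119586} = \frac{\sqrt{5}}{39862} \approx 5.6095 \cdot 10^{-5}$)
$\frac{G}{1603} - \frac{2724}{1059 + 1233} = \frac{\frac{1}{39862} \sqrt{5}}{1603} - \frac{2724}{1059 + 1233} = \frac{\sqrt{5}}{39862} \cdot \frac{1}{1603} - \frac{2724}{2292} = \frac{\sqrt{5}}{63898786} - \frac{227}{191} = - \frac{227}{191} + \frac{\sqrt{5}}{63898786}$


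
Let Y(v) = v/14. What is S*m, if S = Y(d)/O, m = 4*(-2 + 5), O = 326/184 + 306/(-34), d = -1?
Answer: 552/4655 ≈ 0.11858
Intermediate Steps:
Y(v) = v/14 (Y(v) = v*(1/14) = v/14)
O = -665/92 (O = 326*(1/184) + 306*(-1/34) = 163/92 - 9 = -665/92 ≈ -7.2283)
m = 12 (m = 4*3 = 12)
S = 46/4655 (S = ((1/14)*(-1))/(-665/92) = -1/14*(-92/665) = 46/4655 ≈ 0.0098819)
S*m = (46/4655)*12 = 552/4655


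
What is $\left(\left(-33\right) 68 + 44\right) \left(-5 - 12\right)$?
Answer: $37400$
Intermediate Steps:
$\left(\left(-33\right) 68 + 44\right) \left(-5 - 12\right) = \left(-2244 + 44\right) \left(-5 - 12\right) = \left(-2200\right) \left(-17\right) = 37400$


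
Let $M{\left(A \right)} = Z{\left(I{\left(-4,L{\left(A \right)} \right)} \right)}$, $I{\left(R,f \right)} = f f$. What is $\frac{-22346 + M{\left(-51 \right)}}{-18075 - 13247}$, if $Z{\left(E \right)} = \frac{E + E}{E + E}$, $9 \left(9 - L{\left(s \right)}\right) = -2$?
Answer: $\frac{22345}{31322} \approx 0.7134$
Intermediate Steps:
$L{\left(s \right)} = \frac{83}{9}$ ($L{\left(s \right)} = 9 - - \frac{2}{9} = 9 + \frac{2}{9} = \frac{83}{9}$)
$I{\left(R,f \right)} = f^{2}$
$Z{\left(E \right)} = 1$ ($Z{\left(E \right)} = \frac{2 E}{2 E} = 2 E \frac{1}{2 E} = 1$)
$M{\left(A \right)} = 1$
$\frac{-22346 + M{\left(-51 \right)}}{-18075 - 13247} = \frac{-22346 + 1}{-18075 - 13247} = - \frac{22345}{-31322} = \left(-22345\right) \left(- \frac{1}{31322}\right) = \frac{22345}{31322}$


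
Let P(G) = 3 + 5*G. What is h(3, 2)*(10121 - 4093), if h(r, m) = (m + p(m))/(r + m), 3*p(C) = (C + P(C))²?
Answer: 464156/5 ≈ 92831.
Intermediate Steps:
p(C) = (3 + 6*C)²/3 (p(C) = (C + (3 + 5*C))²/3 = (3 + 6*C)²/3)
h(r, m) = (m + 3*(1 + 2*m)²)/(m + r) (h(r, m) = (m + 3*(1 + 2*m)²)/(r + m) = (m + 3*(1 + 2*m)²)/(m + r))
h(3, 2)*(10121 - 4093) = ((2 + 3*(1 + 2*2)²)/(2 + 3))*(10121 - 4093) = ((2 + 3*(1 + 4)²)/5)*6028 = ((2 + 3*5²)/5)*6028 = ((2 + 3*25)/5)*6028 = ((2 + 75)/5)*6028 = ((⅕)*77)*6028 = (77/5)*6028 = 464156/5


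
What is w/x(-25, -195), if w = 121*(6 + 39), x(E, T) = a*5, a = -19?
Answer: -1089/19 ≈ -57.316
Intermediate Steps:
x(E, T) = -95 (x(E, T) = -19*5 = -95)
w = 5445 (w = 121*45 = 5445)
w/x(-25, -195) = 5445/(-95) = 5445*(-1/95) = -1089/19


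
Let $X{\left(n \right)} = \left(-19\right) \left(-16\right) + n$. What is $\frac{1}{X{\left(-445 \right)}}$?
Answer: $- \frac{1}{141} \approx -0.0070922$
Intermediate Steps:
$X{\left(n \right)} = 304 + n$
$\frac{1}{X{\left(-445 \right)}} = \frac{1}{304 - 445} = \frac{1}{-141} = - \frac{1}{141}$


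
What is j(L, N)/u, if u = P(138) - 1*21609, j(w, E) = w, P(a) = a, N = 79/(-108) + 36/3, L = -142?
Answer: 142/21471 ≈ 0.0066136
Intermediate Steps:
N = 1217/108 (N = 79*(-1/108) + 36*(⅓) = -79/108 + 12 = 1217/108 ≈ 11.269)
u = -21471 (u = 138 - 1*21609 = 138 - 21609 = -21471)
j(L, N)/u = -142/(-21471) = -142*(-1/21471) = 142/21471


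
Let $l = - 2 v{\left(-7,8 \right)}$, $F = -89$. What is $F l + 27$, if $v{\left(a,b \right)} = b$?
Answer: $1451$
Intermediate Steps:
$l = -16$ ($l = \left(-2\right) 8 = -16$)
$F l + 27 = \left(-89\right) \left(-16\right) + 27 = 1424 + 27 = 1451$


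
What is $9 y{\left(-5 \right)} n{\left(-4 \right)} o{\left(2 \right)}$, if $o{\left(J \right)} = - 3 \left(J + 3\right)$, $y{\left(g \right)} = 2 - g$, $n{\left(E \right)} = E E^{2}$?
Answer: $60480$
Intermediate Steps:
$n{\left(E \right)} = E^{3}$
$o{\left(J \right)} = -9 - 3 J$ ($o{\left(J \right)} = - 3 \left(3 + J\right) = -9 - 3 J$)
$9 y{\left(-5 \right)} n{\left(-4 \right)} o{\left(2 \right)} = 9 \left(2 - -5\right) \left(-4\right)^{3} \left(-9 - 6\right) = 9 \left(2 + 5\right) \left(-64\right) \left(-9 - 6\right) = 9 \cdot 7 \left(-64\right) \left(-15\right) = 63 \left(-64\right) \left(-15\right) = \left(-4032\right) \left(-15\right) = 60480$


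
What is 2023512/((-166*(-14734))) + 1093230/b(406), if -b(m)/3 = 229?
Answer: -222706656948/140024569 ≈ -1590.5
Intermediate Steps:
b(m) = -687 (b(m) = -3*229 = -687)
2023512/((-166*(-14734))) + 1093230/b(406) = 2023512/((-166*(-14734))) + 1093230/(-687) = 2023512/2445844 + 1093230*(-1/687) = 2023512*(1/2445844) - 364410/229 = 505878/611461 - 364410/229 = -222706656948/140024569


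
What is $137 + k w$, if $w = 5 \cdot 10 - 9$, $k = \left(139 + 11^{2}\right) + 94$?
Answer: $14651$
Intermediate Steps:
$k = 354$ ($k = \left(139 + 121\right) + 94 = 260 + 94 = 354$)
$w = 41$ ($w = 50 - 9 = 41$)
$137 + k w = 137 + 354 \cdot 41 = 137 + 14514 = 14651$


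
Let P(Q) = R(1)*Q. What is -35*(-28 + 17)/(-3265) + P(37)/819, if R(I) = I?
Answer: -38902/534807 ≈ -0.072740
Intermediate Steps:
P(Q) = Q (P(Q) = 1*Q = Q)
-35*(-28 + 17)/(-3265) + P(37)/819 = -35*(-28 + 17)/(-3265) + 37/819 = -35*(-11)*(-1/3265) + 37*(1/819) = 385*(-1/3265) + 37/819 = -77/653 + 37/819 = -38902/534807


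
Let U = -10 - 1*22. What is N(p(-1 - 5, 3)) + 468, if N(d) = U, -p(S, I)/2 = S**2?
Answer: 436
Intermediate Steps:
p(S, I) = -2*S**2
U = -32 (U = -10 - 22 = -32)
N(d) = -32
N(p(-1 - 5, 3)) + 468 = -32 + 468 = 436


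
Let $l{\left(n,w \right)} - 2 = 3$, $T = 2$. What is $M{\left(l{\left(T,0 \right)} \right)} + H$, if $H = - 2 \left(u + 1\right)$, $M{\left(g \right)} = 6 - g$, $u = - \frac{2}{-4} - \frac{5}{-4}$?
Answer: $- \frac{9}{2} \approx -4.5$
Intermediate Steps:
$l{\left(n,w \right)} = 5$ ($l{\left(n,w \right)} = 2 + 3 = 5$)
$u = \frac{7}{4}$ ($u = \left(-2\right) \left(- \frac{1}{4}\right) - - \frac{5}{4} = \frac{1}{2} + \frac{5}{4} = \frac{7}{4} \approx 1.75$)
$H = - \frac{11}{2}$ ($H = - 2 \left(\frac{7}{4} + 1\right) = \left(-2\right) \frac{11}{4} = - \frac{11}{2} \approx -5.5$)
$M{\left(l{\left(T,0 \right)} \right)} + H = \left(6 - 5\right) - \frac{11}{2} = 1 - \frac{11}{2} = - \frac{9}{2}$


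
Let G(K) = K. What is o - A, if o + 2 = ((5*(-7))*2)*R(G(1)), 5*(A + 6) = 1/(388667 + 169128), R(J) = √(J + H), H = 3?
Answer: -379300601/2788975 ≈ -136.00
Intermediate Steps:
R(J) = √(3 + J) (R(J) = √(J + 3) = √(3 + J))
A = -16733849/2788975 (A = -6 + 1/(5*(388667 + 169128)) = -6 + (⅕)/557795 = -6 + (⅕)*(1/557795) = -6 + 1/2788975 = -16733849/2788975 ≈ -6.0000)
o = -142 (o = -2 + ((5*(-7))*2)*√(3 + 1) = -2 + (-35*2)*√4 = -2 - 70*2 = -2 - 140 = -142)
o - A = -142 - 1*(-16733849/2788975) = -142 + 16733849/2788975 = -379300601/2788975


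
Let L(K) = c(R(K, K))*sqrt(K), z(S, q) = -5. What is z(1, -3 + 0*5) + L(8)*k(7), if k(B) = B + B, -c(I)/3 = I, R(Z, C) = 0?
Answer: -5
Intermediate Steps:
c(I) = -3*I
L(K) = 0 (L(K) = (-3*0)*sqrt(K) = 0*sqrt(K) = 0)
k(B) = 2*B
z(1, -3 + 0*5) + L(8)*k(7) = -5 + 0*(2*7) = -5 + 0*14 = -5 + 0 = -5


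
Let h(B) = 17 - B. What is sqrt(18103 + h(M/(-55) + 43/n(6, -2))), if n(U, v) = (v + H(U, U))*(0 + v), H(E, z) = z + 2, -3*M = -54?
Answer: sqrt(1973693865)/330 ≈ 134.63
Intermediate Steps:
M = 18 (M = -1/3*(-54) = 18)
H(E, z) = 2 + z
n(U, v) = v*(2 + U + v) (n(U, v) = (v + (2 + U))*(0 + v) = (2 + U + v)*v = v*(2 + U + v))
sqrt(18103 + h(M/(-55) + 43/n(6, -2))) = sqrt(18103 + (17 - (18/(-55) + 43/((-2*(2 + 6 - 2)))))) = sqrt(18103 + (17 - (18*(-1/55) + 43/((-2*6))))) = sqrt(18103 + (17 - (-18/55 + 43/(-12)))) = sqrt(18103 + (17 - (-18/55 + 43*(-1/12)))) = sqrt(18103 + (17 - (-18/55 - 43/12))) = sqrt(18103 + (17 - 1*(-2581/660))) = sqrt(18103 + (17 + 2581/660)) = sqrt(18103 + 13801/660) = sqrt(11961781/660) = sqrt(1973693865)/330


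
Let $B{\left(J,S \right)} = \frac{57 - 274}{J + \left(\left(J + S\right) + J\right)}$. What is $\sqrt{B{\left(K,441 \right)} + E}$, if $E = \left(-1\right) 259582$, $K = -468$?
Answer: $\frac{i \sqrt{26747565643}}{321} \approx 509.49 i$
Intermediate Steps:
$B{\left(J,S \right)} = - \frac{217}{S + 3 J}$ ($B{\left(J,S \right)} = - \frac{217}{J + \left(S + 2 J\right)} = - \frac{217}{S + 3 J}$)
$E = -259582$
$\sqrt{B{\left(K,441 \right)} + E} = \sqrt{- \frac{217}{441 + 3 \left(-468\right)} - 259582} = \sqrt{- \frac{217}{441 - 1404} - 259582} = \sqrt{- \frac{217}{-963} - 259582} = \sqrt{\left(-217\right) \left(- \frac{1}{963}\right) - 259582} = \sqrt{\frac{217}{963} - 259582} = \sqrt{- \frac{249977249}{963}} = \frac{i \sqrt{26747565643}}{321}$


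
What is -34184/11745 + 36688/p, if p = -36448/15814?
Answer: -212984606071/13377555 ≈ -15921.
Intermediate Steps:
p = -18224/7907 (p = -36448*1/15814 = -18224/7907 ≈ -2.3048)
-34184/11745 + 36688/p = -34184/11745 + 36688/(-18224/7907) = -34184*1/11745 + 36688*(-7907/18224) = -34184/11745 - 18130751/1139 = -212984606071/13377555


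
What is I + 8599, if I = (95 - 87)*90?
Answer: 9319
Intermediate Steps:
I = 720 (I = 8*90 = 720)
I + 8599 = 720 + 8599 = 9319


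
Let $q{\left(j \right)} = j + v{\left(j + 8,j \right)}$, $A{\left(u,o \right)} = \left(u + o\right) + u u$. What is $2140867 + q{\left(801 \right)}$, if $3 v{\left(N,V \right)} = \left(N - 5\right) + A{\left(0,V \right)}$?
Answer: $2142203$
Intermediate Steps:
$A{\left(u,o \right)} = o + u + u^{2}$ ($A{\left(u,o \right)} = \left(o + u\right) + u^{2} = o + u + u^{2}$)
$v{\left(N,V \right)} = - \frac{5}{3} + \frac{N}{3} + \frac{V}{3}$ ($v{\left(N,V \right)} = \frac{\left(N - 5\right) + \left(V + 0 + 0^{2}\right)}{3} = \frac{\left(-5 + N\right) + \left(V + 0 + 0\right)}{3} = \frac{\left(-5 + N\right) + V}{3} = \frac{-5 + N + V}{3} = - \frac{5}{3} + \frac{N}{3} + \frac{V}{3}$)
$q{\left(j \right)} = 1 + \frac{5 j}{3}$ ($q{\left(j \right)} = j + \left(- \frac{5}{3} + \frac{j + 8}{3} + \frac{j}{3}\right) = j + \left(- \frac{5}{3} + \frac{8 + j}{3} + \frac{j}{3}\right) = j + \left(- \frac{5}{3} + \left(\frac{8}{3} + \frac{j}{3}\right) + \frac{j}{3}\right) = j + \left(1 + \frac{2 j}{3}\right) = 1 + \frac{5 j}{3}$)
$2140867 + q{\left(801 \right)} = 2140867 + \left(1 + \frac{5}{3} \cdot 801\right) = 2140867 + \left(1 + 1335\right) = 2140867 + 1336 = 2142203$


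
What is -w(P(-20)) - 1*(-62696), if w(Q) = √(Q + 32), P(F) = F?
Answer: 62696 - 2*√3 ≈ 62693.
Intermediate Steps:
w(Q) = √(32 + Q)
-w(P(-20)) - 1*(-62696) = -√(32 - 20) - 1*(-62696) = -√12 + 62696 = -2*√3 + 62696 = 62696 - 2*√3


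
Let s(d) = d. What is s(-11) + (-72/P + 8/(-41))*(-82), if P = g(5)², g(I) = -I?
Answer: 6029/25 ≈ 241.16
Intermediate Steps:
P = 25 (P = (-1*5)² = (-5)² = 25)
s(-11) + (-72/P + 8/(-41))*(-82) = -11 + (-72/25 + 8/(-41))*(-82) = -11 + (-72*1/25 + 8*(-1/41))*(-82) = -11 + (-72/25 - 8/41)*(-82) = -11 - 3152/1025*(-82) = -11 + 6304/25 = 6029/25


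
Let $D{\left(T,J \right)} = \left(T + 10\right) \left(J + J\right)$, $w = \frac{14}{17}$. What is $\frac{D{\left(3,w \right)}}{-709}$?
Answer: $- \frac{364}{12053} \approx -0.0302$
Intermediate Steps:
$w = \frac{14}{17}$ ($w = 14 \cdot \frac{1}{17} = \frac{14}{17} \approx 0.82353$)
$D{\left(T,J \right)} = 2 J \left(10 + T\right)$ ($D{\left(T,J \right)} = \left(10 + T\right) 2 J = 2 J \left(10 + T\right)$)
$\frac{D{\left(3,w \right)}}{-709} = \frac{2 \cdot \frac{14}{17} \left(10 + 3\right)}{-709} = 2 \cdot \frac{14}{17} \cdot 13 \left(- \frac{1}{709}\right) = \frac{364}{17} \left(- \frac{1}{709}\right) = - \frac{364}{12053}$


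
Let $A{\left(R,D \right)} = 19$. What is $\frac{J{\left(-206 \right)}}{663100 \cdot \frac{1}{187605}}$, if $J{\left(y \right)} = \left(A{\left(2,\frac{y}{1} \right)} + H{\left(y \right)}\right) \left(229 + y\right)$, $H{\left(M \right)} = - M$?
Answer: $\frac{38834235}{26524} \approx 1464.1$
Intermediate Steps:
$J{\left(y \right)} = \left(19 - y\right) \left(229 + y\right)$
$\frac{J{\left(-206 \right)}}{663100 \cdot \frac{1}{187605}} = \frac{4351 - \left(-206\right)^{2} - -43260}{663100 \cdot \frac{1}{187605}} = \frac{4351 - 42436 + 43260}{663100 \cdot \frac{1}{187605}} = \frac{4351 - 42436 + 43260}{\frac{132620}{37521}} = 5175 \cdot \frac{37521}{132620} = \frac{38834235}{26524}$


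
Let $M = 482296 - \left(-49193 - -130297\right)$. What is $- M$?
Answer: $-401192$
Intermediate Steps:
$M = 401192$ ($M = 482296 - \left(-49193 + 130297\right) = 482296 - 81104 = 401192$)
$- M = \left(-1\right) 401192 = -401192$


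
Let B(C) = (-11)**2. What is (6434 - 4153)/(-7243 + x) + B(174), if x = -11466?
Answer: 2261508/18709 ≈ 120.88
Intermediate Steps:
B(C) = 121
(6434 - 4153)/(-7243 + x) + B(174) = (6434 - 4153)/(-7243 - 11466) + 121 = 2281/(-18709) + 121 = 2281*(-1/18709) + 121 = -2281/18709 + 121 = 2261508/18709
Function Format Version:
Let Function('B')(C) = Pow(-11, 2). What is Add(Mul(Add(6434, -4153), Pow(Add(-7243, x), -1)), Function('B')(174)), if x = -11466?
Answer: Rational(2261508, 18709) ≈ 120.88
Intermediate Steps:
Function('B')(C) = 121
Add(Mul(Add(6434, -4153), Pow(Add(-7243, x), -1)), Function('B')(174)) = Add(Mul(Add(6434, -4153), Pow(Add(-7243, -11466), -1)), 121) = Add(Mul(2281, Pow(-18709, -1)), 121) = Add(Mul(2281, Rational(-1, 18709)), 121) = Add(Rational(-2281, 18709), 121) = Rational(2261508, 18709)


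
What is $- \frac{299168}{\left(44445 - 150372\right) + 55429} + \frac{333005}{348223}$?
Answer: $\frac{60496632477}{8792282527} \approx 6.8807$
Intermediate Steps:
$- \frac{299168}{\left(44445 - 150372\right) + 55429} + \frac{333005}{348223} = - \frac{299168}{-105927 + 55429} + 333005 \cdot \frac{1}{348223} = - \frac{299168}{-50498} + \frac{333005}{348223} = \left(-299168\right) \left(- \frac{1}{50498}\right) + \frac{333005}{348223} = \frac{149584}{25249} + \frac{333005}{348223} = \frac{60496632477}{8792282527}$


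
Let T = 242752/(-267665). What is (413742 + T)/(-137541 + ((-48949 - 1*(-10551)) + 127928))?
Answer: -110744009678/12850864315 ≈ -8.6176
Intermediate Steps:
T = -242752/267665 (T = 242752*(-1/267665) = -242752/267665 ≈ -0.90692)
(413742 + T)/(-137541 + ((-48949 - 1*(-10551)) + 127928)) = (413742 - 242752/267665)/(-137541 + ((-48949 - 1*(-10551)) + 127928)) = 110744009678/(267665*(-137541 + ((-48949 + 10551) + 127928))) = 110744009678/(267665*(-137541 + (-38398 + 127928))) = 110744009678/(267665*(-137541 + 89530)) = (110744009678/267665)/(-48011) = (110744009678/267665)*(-1/48011) = -110744009678/12850864315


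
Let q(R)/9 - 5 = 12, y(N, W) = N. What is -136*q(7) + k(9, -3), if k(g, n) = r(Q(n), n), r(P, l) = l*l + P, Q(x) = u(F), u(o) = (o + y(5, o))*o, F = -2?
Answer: -20805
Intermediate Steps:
q(R) = 153 (q(R) = 45 + 9*12 = 45 + 108 = 153)
u(o) = o*(5 + o) (u(o) = (o + 5)*o = (5 + o)*o = o*(5 + o))
Q(x) = -6 (Q(x) = -2*(5 - 2) = -2*3 = -6)
r(P, l) = P + l**2 (r(P, l) = l**2 + P = P + l**2)
k(g, n) = -6 + n**2
-136*q(7) + k(9, -3) = -136*153 + (-6 + (-3)**2) = -20808 + (-6 + 9) = -20808 + 3 = -20805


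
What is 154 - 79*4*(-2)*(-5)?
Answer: -3006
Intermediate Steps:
154 - 79*4*(-2)*(-5) = 154 - (-632)*(-5) = 154 - 79*40 = 154 - 3160 = -3006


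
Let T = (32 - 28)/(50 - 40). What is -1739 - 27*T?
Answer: -8749/5 ≈ -1749.8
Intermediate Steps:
T = ⅖ (T = 4/10 = 4*(⅒) = ⅖ ≈ 0.40000)
-1739 - 27*T = -1739 - 27*⅖ = -1739 - 54/5 = -8749/5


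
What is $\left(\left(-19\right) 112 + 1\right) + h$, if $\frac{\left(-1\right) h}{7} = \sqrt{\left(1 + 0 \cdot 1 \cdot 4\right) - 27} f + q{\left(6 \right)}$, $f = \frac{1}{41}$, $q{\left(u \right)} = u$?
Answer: $-2169 - \frac{7 i \sqrt{26}}{41} \approx -2169.0 - 0.87056 i$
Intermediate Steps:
$f = \frac{1}{41} \approx 0.02439$
$h = -42 - \frac{7 i \sqrt{26}}{41}$ ($h = - 7 \left(\sqrt{\left(1 + 0 \cdot 1 \cdot 4\right) - 27} \cdot \frac{1}{41} + 6\right) = - 7 \left(\sqrt{\left(1 + 0 \cdot 4\right) - 27} \cdot \frac{1}{41} + 6\right) = - 7 \left(\sqrt{\left(1 + 0\right) - 27} \cdot \frac{1}{41} + 6\right) = - 7 \left(\sqrt{1 - 27} \cdot \frac{1}{41} + 6\right) = - 7 \left(\sqrt{-26} \cdot \frac{1}{41} + 6\right) = - 7 \left(i \sqrt{26} \cdot \frac{1}{41} + 6\right) = - 7 \left(\frac{i \sqrt{26}}{41} + 6\right) = - 7 \left(6 + \frac{i \sqrt{26}}{41}\right) = -42 - \frac{7 i \sqrt{26}}{41} \approx -42.0 - 0.87056 i$)
$\left(\left(-19\right) 112 + 1\right) + h = \left(\left(-19\right) 112 + 1\right) - \left(42 + \frac{7 i \sqrt{26}}{41}\right) = \left(-2128 + 1\right) - \left(42 + \frac{7 i \sqrt{26}}{41}\right) = -2127 - \left(42 + \frac{7 i \sqrt{26}}{41}\right) = -2169 - \frac{7 i \sqrt{26}}{41}$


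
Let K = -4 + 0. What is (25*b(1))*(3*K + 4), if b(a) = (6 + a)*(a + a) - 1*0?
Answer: -2800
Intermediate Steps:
K = -4
b(a) = 2*a*(6 + a) (b(a) = (6 + a)*(2*a) + 0 = 2*a*(6 + a) + 0 = 2*a*(6 + a))
(25*b(1))*(3*K + 4) = (25*(2*1*(6 + 1)))*(3*(-4) + 4) = (25*(2*1*7))*(-12 + 4) = (25*14)*(-8) = 350*(-8) = -2800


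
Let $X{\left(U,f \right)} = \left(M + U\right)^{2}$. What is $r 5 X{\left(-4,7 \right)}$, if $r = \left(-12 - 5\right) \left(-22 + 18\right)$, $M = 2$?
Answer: $1360$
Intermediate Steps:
$X{\left(U,f \right)} = \left(2 + U\right)^{2}$
$r = 68$ ($r = \left(-12 - 5\right) \left(-4\right) = \left(-17\right) \left(-4\right) = 68$)
$r 5 X{\left(-4,7 \right)} = 68 \cdot 5 \left(2 - 4\right)^{2} = 340 \left(-2\right)^{2} = 340 \cdot 4 = 1360$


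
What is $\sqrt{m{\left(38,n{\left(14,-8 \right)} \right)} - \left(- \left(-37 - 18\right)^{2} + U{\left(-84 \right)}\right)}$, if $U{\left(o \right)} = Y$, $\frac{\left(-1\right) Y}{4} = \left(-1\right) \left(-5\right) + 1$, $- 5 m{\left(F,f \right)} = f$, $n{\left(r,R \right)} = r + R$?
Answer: $\frac{7 \sqrt{1555}}{5} \approx 55.207$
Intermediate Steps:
$n{\left(r,R \right)} = R + r$
$m{\left(F,f \right)} = - \frac{f}{5}$
$Y = -24$ ($Y = - 4 \left(\left(-1\right) \left(-5\right) + 1\right) = - 4 \left(5 + 1\right) = \left(-4\right) 6 = -24$)
$U{\left(o \right)} = -24$
$\sqrt{m{\left(38,n{\left(14,-8 \right)} \right)} - \left(- \left(-37 - 18\right)^{2} + U{\left(-84 \right)}\right)} = \sqrt{- \frac{-8 + 14}{5} - \left(-24 - \left(-37 - 18\right)^{2}\right)} = \sqrt{\left(- \frac{1}{5}\right) 6 + \left(\left(-55\right)^{2} + 24\right)} = \sqrt{- \frac{6}{5} + \left(3025 + 24\right)} = \sqrt{- \frac{6}{5} + 3049} = \sqrt{\frac{15239}{5}} = \frac{7 \sqrt{1555}}{5}$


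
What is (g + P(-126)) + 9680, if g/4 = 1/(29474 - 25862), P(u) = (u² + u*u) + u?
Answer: 37299319/903 ≈ 41306.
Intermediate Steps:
P(u) = u + 2*u² (P(u) = (u² + u²) + u = 2*u² + u = u + 2*u²)
g = 1/903 (g = 4/(29474 - 25862) = 4/3612 = 4*(1/3612) = 1/903 ≈ 0.0011074)
(g + P(-126)) + 9680 = (1/903 - 126*(1 + 2*(-126))) + 9680 = (1/903 - 126*(1 - 252)) + 9680 = (1/903 - 126*(-251)) + 9680 = (1/903 + 31626) + 9680 = 28558279/903 + 9680 = 37299319/903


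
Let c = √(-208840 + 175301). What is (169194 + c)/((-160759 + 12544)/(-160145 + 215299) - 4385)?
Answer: -9331725876/241998505 - 55154*I*√33539/241998505 ≈ -38.561 - 0.041739*I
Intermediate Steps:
c = I*√33539 (c = √(-33539) = I*√33539 ≈ 183.14*I)
(169194 + c)/((-160759 + 12544)/(-160145 + 215299) - 4385) = (169194 + I*√33539)/((-160759 + 12544)/(-160145 + 215299) - 4385) = (169194 + I*√33539)/(-148215/55154 - 4385) = (169194 + I*√33539)/(-241998505/55154) = (169194 + I*√33539)*(-55154/241998505) = -9331725876/241998505 - 55154*I*√33539/241998505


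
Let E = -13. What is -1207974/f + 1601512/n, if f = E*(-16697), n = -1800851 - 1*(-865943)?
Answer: -28403276012/3902539719 ≈ -7.2782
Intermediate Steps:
n = -934908 (n = -1800851 + 865943 = -934908)
f = 217061 (f = -13*(-16697) = 217061)
-1207974/f + 1601512/n = -1207974/217061 + 1601512/(-934908) = -1207974*1/217061 + 1601512*(-1/934908) = -1207974/217061 - 400378/233727 = -28403276012/3902539719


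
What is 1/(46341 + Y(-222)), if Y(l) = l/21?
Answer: 7/324313 ≈ 2.1584e-5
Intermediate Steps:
Y(l) = l/21 (Y(l) = l*(1/21) = l/21)
1/(46341 + Y(-222)) = 1/(46341 + (1/21)*(-222)) = 1/(46341 - 74/7) = 1/(324313/7) = 7/324313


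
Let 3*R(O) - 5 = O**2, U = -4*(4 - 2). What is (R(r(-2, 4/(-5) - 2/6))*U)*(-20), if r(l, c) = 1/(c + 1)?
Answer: 9800/3 ≈ 3266.7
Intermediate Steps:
r(l, c) = 1/(1 + c)
U = -8 (U = -4*2 = -8)
R(O) = 5/3 + O**2/3
(R(r(-2, 4/(-5) - 2/6))*U)*(-20) = ((5/3 + (1/(1 + (4/(-5) - 2/6)))**2/3)*(-8))*(-20) = ((5/3 + (1/(1 + (4*(-1/5) - 2*1/6)))**2/3)*(-8))*(-20) = ((5/3 + (1/(1 + (-4/5 - 1/3)))**2/3)*(-8))*(-20) = ((5/3 + (1/(1 - 17/15))**2/3)*(-8))*(-20) = ((5/3 + (1/(-2/15))**2/3)*(-8))*(-20) = ((5/3 + (-15/2)**2/3)*(-8))*(-20) = ((5/3 + (1/3)*(225/4))*(-8))*(-20) = ((5/3 + 75/4)*(-8))*(-20) = ((245/12)*(-8))*(-20) = -490/3*(-20) = 9800/3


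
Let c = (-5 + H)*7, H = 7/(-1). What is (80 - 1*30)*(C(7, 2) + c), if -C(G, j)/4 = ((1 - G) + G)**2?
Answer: -4400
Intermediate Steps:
H = -7 (H = 7*(-1) = -7)
C(G, j) = -4 (C(G, j) = -4*((1 - G) + G)**2 = -4*1**2 = -4*1 = -4)
c = -84 (c = (-5 - 7)*7 = -12*7 = -84)
(80 - 1*30)*(C(7, 2) + c) = (80 - 1*30)*(-4 - 84) = (80 - 30)*(-88) = 50*(-88) = -4400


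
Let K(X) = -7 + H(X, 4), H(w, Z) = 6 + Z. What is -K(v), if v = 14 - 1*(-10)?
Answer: -3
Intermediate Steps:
v = 24 (v = 14 + 10 = 24)
K(X) = 3 (K(X) = -7 + (6 + 4) = -7 + 10 = 3)
-K(v) = -1*3 = -3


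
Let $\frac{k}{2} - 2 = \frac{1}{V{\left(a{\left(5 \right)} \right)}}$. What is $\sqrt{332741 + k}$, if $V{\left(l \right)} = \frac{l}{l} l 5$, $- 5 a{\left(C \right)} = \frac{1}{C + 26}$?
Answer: $\sqrt{332683} \approx 576.79$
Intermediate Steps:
$a{\left(C \right)} = - \frac{1}{5 \left(26 + C\right)}$ ($a{\left(C \right)} = - \frac{1}{5 \left(C + 26\right)} = - \frac{1}{5 \left(26 + C\right)}$)
$V{\left(l \right)} = 5 l$ ($V{\left(l \right)} = 1 l 5 = l 5 = 5 l$)
$k = -58$ ($k = 4 + \frac{2}{5 \left(- \frac{1}{130 + 5 \cdot 5}\right)} = 4 + \frac{2}{5 \left(- \frac{1}{130 + 25}\right)} = 4 + \frac{2}{5 \left(- \frac{1}{155}\right)} = 4 + \frac{2}{- \frac{1}{31}} = 4 + 2 \left(-31\right) = 4 - 62 = -58$)
$\sqrt{332741 + k} = \sqrt{332741 - 58} = \sqrt{332683}$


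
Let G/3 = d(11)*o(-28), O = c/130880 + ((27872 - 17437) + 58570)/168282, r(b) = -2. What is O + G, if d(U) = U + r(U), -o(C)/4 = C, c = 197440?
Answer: 208265923151/68827338 ≈ 3025.9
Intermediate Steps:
o(C) = -4*C
d(U) = -2 + U (d(U) = U - 2 = -2 + U)
O = 132053039/68827338 (O = 197440/130880 + ((27872 - 17437) + 58570)/168282 = 197440*(1/130880) + (10435 + 58570)*(1/168282) = 617/409 + 69005*(1/168282) = 617/409 + 69005/168282 = 132053039/68827338 ≈ 1.9186)
G = 3024 (G = 3*((-2 + 11)*(-4*(-28))) = 3*(9*112) = 3*1008 = 3024)
O + G = 132053039/68827338 + 3024 = 208265923151/68827338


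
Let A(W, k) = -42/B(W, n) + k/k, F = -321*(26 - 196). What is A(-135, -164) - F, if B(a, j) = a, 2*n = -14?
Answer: -2455591/45 ≈ -54569.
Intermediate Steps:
n = -7 (n = (½)*(-14) = -7)
F = 54570 (F = -321*(-170) = 54570)
A(W, k) = 1 - 42/W (A(W, k) = -42/W + k/k = -42/W + 1 = 1 - 42/W)
A(-135, -164) - F = (-42 - 135)/(-135) - 1*54570 = -1/135*(-177) - 54570 = 59/45 - 54570 = -2455591/45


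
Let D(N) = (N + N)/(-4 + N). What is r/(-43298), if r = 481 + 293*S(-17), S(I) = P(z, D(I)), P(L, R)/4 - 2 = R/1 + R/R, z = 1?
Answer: -123785/909258 ≈ -0.13614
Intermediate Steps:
D(N) = 2*N/(-4 + N) (D(N) = (2*N)/(-4 + N) = 2*N/(-4 + N))
P(L, R) = 12 + 4*R (P(L, R) = 8 + 4*(R/1 + R/R) = 8 + 4*(R*1 + 1) = 8 + 4*(R + 1) = 8 + 4*(1 + R) = 8 + (4 + 4*R) = 12 + 4*R)
S(I) = 12 + 8*I/(-4 + I) (S(I) = 12 + 4*(2*I/(-4 + I)) = 12 + 8*I/(-4 + I))
r = 123785/21 (r = 481 + 293*(4*(-12 + 5*(-17))/(-4 - 17)) = 481 + 293*(4*(-12 - 85)/(-21)) = 481 + 293*(4*(-1/21)*(-97)) = 481 + 293*(388/21) = 481 + 113684/21 = 123785/21 ≈ 5894.5)
r/(-43298) = (123785/21)/(-43298) = (123785/21)*(-1/43298) = -123785/909258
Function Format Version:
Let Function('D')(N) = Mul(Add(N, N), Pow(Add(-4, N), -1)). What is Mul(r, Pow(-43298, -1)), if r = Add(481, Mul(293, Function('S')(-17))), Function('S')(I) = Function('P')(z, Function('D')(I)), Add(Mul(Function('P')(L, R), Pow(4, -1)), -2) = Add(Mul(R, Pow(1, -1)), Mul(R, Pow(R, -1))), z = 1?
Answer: Rational(-123785, 909258) ≈ -0.13614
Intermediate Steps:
Function('D')(N) = Mul(2, N, Pow(Add(-4, N), -1)) (Function('D')(N) = Mul(Mul(2, N), Pow(Add(-4, N), -1)) = Mul(2, N, Pow(Add(-4, N), -1)))
Function('P')(L, R) = Add(12, Mul(4, R)) (Function('P')(L, R) = Add(8, Mul(4, Add(Mul(R, Pow(1, -1)), Mul(R, Pow(R, -1))))) = Add(8, Mul(4, Add(Mul(R, 1), 1))) = Add(8, Mul(4, Add(R, 1))) = Add(8, Mul(4, Add(1, R))) = Add(8, Add(4, Mul(4, R))) = Add(12, Mul(4, R)))
Function('S')(I) = Add(12, Mul(8, I, Pow(Add(-4, I), -1))) (Function('S')(I) = Add(12, Mul(4, Mul(2, I, Pow(Add(-4, I), -1)))) = Add(12, Mul(8, I, Pow(Add(-4, I), -1))))
r = Rational(123785, 21) (r = Add(481, Mul(293, Mul(4, Pow(Add(-4, -17), -1), Add(-12, Mul(5, -17))))) = Add(481, Mul(293, Mul(4, Pow(-21, -1), Add(-12, -85)))) = Add(481, Mul(293, Mul(4, Rational(-1, 21), -97))) = Add(481, Mul(293, Rational(388, 21))) = Add(481, Rational(113684, 21)) = Rational(123785, 21) ≈ 5894.5)
Mul(r, Pow(-43298, -1)) = Mul(Rational(123785, 21), Pow(-43298, -1)) = Mul(Rational(123785, 21), Rational(-1, 43298)) = Rational(-123785, 909258)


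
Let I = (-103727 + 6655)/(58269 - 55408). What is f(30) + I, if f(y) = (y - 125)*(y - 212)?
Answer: 49369618/2861 ≈ 17256.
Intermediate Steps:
f(y) = (-212 + y)*(-125 + y) (f(y) = (-125 + y)*(-212 + y) = (-212 + y)*(-125 + y))
I = -97072/2861 ≈ -33.929
f(30) + I = (26500 + 30**2 - 337*30) - 97072/2861 = (26500 + 900 - 10110) - 97072/2861 = 17290 - 97072/2861 = 49369618/2861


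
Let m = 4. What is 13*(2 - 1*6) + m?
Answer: -48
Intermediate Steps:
13*(2 - 1*6) + m = 13*(2 - 1*6) + 4 = 13*(2 - 6) + 4 = 13*(-4) + 4 = -52 + 4 = -48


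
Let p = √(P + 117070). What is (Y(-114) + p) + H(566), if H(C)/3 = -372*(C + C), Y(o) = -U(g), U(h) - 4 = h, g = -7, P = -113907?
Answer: -1263309 + √3163 ≈ -1.2633e+6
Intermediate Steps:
U(h) = 4 + h
Y(o) = 3 (Y(o) = -(4 - 7) = -1*(-3) = 3)
H(C) = -2232*C (H(C) = 3*(-372*(C + C)) = 3*(-744*C) = -2232*C)
p = √3163 (p = √(-113907 + 117070) = √3163 ≈ 56.241)
(Y(-114) + p) + H(566) = (3 + √3163) - 2232*566 = (3 + √3163) - 1263312 = -1263309 + √3163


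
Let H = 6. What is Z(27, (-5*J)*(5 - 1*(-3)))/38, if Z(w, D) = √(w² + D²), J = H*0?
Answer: 27/38 ≈ 0.71053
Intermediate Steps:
J = 0 (J = 6*0 = 0)
Z(w, D) = √(D² + w²)
Z(27, (-5*J)*(5 - 1*(-3)))/38 = √(((-5*0)*(5 - 1*(-3)))² + 27²)/38 = √((0*(5 + 3))² + 729)*(1/38) = √((0*8)² + 729)*(1/38) = √(0² + 729)*(1/38) = √(0 + 729)*(1/38) = √729*(1/38) = 27*(1/38) = 27/38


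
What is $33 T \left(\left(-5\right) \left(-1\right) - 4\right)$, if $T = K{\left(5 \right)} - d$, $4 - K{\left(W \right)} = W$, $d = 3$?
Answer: $-132$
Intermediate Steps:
$K{\left(W \right)} = 4 - W$
$T = -4$ ($T = \left(4 - 5\right) - 3 = -1 - 3 = -4$)
$33 T \left(\left(-5\right) \left(-1\right) - 4\right) = 33 \left(-4\right) \left(\left(-5\right) \left(-1\right) - 4\right) = - 132 \left(5 - 4\right) = \left(-132\right) 1 = -132$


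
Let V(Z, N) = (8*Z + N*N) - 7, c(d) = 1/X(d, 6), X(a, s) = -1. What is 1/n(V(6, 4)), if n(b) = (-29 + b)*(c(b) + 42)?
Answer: 1/1148 ≈ 0.00087108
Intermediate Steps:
c(d) = -1 (c(d) = 1/(-1) = -1)
V(Z, N) = -7 + N**2 + 8*Z (V(Z, N) = (8*Z + N**2) - 7 = (N**2 + 8*Z) - 7 = -7 + N**2 + 8*Z)
n(b) = -1189 + 41*b (n(b) = (-29 + b)*(-1 + 42) = (-29 + b)*41 = -1189 + 41*b)
1/n(V(6, 4)) = 1/(-1189 + 41*(-7 + 4**2 + 8*6)) = 1/(-1189 + 41*(-7 + 16 + 48)) = 1/(-1189 + 41*57) = 1/(-1189 + 2337) = 1/1148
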